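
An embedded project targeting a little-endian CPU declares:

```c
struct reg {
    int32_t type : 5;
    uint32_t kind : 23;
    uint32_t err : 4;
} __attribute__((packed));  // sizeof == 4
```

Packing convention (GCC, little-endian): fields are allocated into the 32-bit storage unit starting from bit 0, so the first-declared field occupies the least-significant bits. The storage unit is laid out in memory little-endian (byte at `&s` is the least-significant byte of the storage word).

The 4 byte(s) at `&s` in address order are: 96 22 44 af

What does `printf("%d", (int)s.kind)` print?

[0]=0x96 [1]=0x22 [2]=0x44 [3]=0xaf (little-endian) → word 0xaf442296
type [0+:5] = (word>>0) & 0x1f = 22
kind [5+:23] = (word>>5) & 0x7fffff = 8003860  ←
err [28+:4] = (word>>28) & 0xf = 10

8003860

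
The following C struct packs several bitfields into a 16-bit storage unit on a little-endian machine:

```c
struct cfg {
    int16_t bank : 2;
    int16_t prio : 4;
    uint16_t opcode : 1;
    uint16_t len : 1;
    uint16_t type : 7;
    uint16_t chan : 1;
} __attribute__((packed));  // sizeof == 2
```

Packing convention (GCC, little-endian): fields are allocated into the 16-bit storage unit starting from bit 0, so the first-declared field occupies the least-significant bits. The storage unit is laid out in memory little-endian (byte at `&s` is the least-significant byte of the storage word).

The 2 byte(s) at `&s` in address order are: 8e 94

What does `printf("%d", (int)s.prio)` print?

3

[0]=0x8e [1]=0x94 (little-endian) → word 0x948e
bank:2 @ bit 0 → (0x948e>>0)&0x3 = 0x2
prio:4 @ bit 2 → (0x948e>>2)&0xf = 0x3  ←
opcode:1 @ bit 6 → (0x948e>>6)&0x1 = 0x0
len:1 @ bit 7 → (0x948e>>7)&0x1 = 0x1
type:7 @ bit 8 → (0x948e>>8)&0x7f = 0x14
chan:1 @ bit 15 → (0x948e>>15)&0x1 = 0x1
prio signed 4b, MSB=0: value = 3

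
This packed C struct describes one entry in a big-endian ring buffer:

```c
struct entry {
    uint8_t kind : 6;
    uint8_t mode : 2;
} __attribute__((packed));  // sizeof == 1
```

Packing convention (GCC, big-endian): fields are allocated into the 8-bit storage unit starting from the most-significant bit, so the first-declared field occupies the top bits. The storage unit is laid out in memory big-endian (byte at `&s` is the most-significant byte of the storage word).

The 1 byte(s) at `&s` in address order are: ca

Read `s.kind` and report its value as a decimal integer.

[0]=0xca (big-endian) → word 0xca
kind:6 @ bit 2 → (0xca>>2)&0x3f = 0x32  ←
mode:2 @ bit 0 → (0xca>>0)&0x3 = 0x2

50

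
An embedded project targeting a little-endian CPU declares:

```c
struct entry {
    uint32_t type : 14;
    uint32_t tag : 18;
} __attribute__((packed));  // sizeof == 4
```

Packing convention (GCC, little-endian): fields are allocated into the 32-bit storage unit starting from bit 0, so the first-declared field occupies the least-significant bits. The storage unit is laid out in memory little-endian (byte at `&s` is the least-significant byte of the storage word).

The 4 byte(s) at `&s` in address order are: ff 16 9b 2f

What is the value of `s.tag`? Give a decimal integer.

48748

[0]=0xff [1]=0x16 [2]=0x9b [3]=0x2f (little-endian) → word 0x2f9b16ff
type [0+:14] = (word>>0) & 0x3fff = 5887
tag [14+:18] = (word>>14) & 0x3ffff = 48748  ←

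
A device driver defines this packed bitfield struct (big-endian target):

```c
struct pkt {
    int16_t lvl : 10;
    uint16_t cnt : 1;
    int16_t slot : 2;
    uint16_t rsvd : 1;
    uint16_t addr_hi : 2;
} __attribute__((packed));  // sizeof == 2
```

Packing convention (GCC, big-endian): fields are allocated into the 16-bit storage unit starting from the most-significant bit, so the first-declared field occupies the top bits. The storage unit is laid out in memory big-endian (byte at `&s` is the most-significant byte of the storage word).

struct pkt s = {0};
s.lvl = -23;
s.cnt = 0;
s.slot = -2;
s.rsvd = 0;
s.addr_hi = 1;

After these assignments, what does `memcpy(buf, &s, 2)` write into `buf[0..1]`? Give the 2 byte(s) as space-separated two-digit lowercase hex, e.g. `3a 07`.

lvl:10 = -23 → 0x3e9 << 6 → word 0xfa40
cnt:1 = 0 → 0x0 << 5 → word 0xfa40
slot:2 = -2 → 0x2 << 3 → word 0xfa50
rsvd:1 = 0 → 0x0 << 2 → word 0xfa50
addr_hi:2 = 1 → 0x1 << 0 → word 0xfa51
word = 0xfa51 → big-endian bytes:
  [0]=0xfa  [1]=0x51

fa 51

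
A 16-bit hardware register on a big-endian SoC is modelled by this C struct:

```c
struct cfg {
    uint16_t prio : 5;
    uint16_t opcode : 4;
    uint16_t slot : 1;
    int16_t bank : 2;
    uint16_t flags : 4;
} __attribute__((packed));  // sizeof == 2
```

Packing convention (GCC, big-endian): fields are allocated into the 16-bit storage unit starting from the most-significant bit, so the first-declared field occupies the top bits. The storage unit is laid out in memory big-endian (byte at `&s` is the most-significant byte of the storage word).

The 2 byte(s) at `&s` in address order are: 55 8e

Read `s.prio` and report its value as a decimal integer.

[0]=0x55 [1]=0x8e (big-endian) → word 0x558e
prio [11+:5] = (word>>11) & 0x1f = 10  ←
opcode [7+:4] = (word>>7) & 0xf = 11
slot [6+:1] = (word>>6) & 0x1 = 0
bank [4+:2] = (word>>4) & 0x3 = 0
flags [0+:4] = (word>>0) & 0xf = 14

10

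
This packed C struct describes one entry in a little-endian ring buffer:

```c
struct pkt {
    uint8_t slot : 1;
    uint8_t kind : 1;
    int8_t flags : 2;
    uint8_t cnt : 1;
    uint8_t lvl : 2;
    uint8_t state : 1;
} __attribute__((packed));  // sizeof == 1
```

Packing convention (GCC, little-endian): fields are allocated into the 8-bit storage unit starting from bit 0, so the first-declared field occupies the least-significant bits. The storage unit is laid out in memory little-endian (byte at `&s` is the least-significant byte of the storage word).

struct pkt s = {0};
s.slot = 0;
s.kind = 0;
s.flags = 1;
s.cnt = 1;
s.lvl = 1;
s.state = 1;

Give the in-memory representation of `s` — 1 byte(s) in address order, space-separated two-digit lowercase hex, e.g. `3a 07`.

slot:1 = 0 → 0x0 << 0 → word 0x00
kind:1 = 0 → 0x0 << 1 → word 0x00
flags:2 = 1 → 0x1 << 2 → word 0x04
cnt:1 = 1 → 0x1 << 4 → word 0x14
lvl:2 = 1 → 0x1 << 5 → word 0x34
state:1 = 1 → 0x1 << 7 → word 0xb4
word = 0xb4 → little-endian bytes:
  [0]=0xb4

b4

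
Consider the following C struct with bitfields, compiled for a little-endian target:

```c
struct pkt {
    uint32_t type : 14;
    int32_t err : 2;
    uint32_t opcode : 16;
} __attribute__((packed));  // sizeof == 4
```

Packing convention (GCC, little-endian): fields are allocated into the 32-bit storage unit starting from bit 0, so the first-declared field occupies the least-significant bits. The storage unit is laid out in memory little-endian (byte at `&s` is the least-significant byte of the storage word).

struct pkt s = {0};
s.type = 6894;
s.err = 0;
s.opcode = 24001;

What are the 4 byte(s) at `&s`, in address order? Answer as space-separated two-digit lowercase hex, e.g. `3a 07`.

ee 1a c1 5d

type (14b) val=6894 bits=0x1aee at bit 0: 0x00001aee
err (2b) val=0 bits=0x0 at bit 14: 0x00001aee
opcode (16b) val=24001 bits=0x5dc1 at bit 16: 0x5dc11aee
word = 0x5dc11aee → little-endian bytes:
  [0]=0xee  [1]=0x1a  [2]=0xc1  [3]=0x5d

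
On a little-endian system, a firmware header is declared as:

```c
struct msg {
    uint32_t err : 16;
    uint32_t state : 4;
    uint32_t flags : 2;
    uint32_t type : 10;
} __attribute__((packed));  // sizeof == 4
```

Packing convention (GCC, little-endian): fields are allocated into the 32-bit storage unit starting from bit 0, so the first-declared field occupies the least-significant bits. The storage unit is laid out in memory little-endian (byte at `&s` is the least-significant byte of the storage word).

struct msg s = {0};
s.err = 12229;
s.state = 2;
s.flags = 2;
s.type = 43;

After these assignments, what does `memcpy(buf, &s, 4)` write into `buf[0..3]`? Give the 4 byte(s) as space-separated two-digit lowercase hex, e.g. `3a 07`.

[0+:16] err=12229 & 0xffff = 0x2fc5; word=0x00002fc5
[16+:4] state=2 & 0xf = 0x2; word=0x00022fc5
[20+:2] flags=2 & 0x3 = 0x2; word=0x00222fc5
[22+:10] type=43 & 0x3ff = 0x2b; word=0x0ae22fc5
word = 0x0ae22fc5 → little-endian bytes:
  [0]=0xc5  [1]=0x2f  [2]=0xe2  [3]=0x0a

c5 2f e2 0a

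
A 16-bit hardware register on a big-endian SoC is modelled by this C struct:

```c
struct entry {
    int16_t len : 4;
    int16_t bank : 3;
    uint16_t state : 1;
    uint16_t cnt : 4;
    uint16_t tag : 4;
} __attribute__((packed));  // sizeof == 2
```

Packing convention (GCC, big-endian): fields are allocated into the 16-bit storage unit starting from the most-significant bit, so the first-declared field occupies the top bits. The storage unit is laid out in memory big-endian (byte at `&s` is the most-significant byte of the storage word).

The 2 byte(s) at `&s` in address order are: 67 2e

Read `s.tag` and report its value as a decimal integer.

14

[0]=0x67 [1]=0x2e (big-endian) → word 0x672e
len [12+:4] = (word>>12) & 0xf = 6
bank [9+:3] = (word>>9) & 0x7 = 3
state [8+:1] = (word>>8) & 0x1 = 1
cnt [4+:4] = (word>>4) & 0xf = 2
tag [0+:4] = (word>>0) & 0xf = 14  ←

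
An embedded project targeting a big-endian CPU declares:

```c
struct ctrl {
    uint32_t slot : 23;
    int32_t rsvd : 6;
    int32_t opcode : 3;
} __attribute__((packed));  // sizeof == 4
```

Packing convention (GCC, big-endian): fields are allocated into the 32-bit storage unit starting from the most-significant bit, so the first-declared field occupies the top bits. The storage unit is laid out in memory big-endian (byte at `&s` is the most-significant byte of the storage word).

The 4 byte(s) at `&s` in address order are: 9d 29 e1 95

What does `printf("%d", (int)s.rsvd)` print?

[0]=0x9d [1]=0x29 [2]=0xe1 [3]=0x95 (big-endian) → word 0x9d29e195
slot:23 @ bit 9 → (0x9d29e195>>9)&0x7fffff = 0x4e94f0
rsvd:6 @ bit 3 → (0x9d29e195>>3)&0x3f = 0x32  ←
opcode:3 @ bit 0 → (0x9d29e195>>0)&0x7 = 0x5
rsvd signed 6b, MSB=1: 50 - 64 = -14

-14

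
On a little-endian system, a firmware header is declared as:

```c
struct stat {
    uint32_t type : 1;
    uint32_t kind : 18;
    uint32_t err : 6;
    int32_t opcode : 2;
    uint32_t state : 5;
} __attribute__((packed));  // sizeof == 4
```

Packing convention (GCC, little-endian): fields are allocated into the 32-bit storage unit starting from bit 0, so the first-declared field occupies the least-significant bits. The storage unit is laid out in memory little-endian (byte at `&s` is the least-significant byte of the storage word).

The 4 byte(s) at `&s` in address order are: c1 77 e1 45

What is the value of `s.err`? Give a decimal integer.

60

[0]=0xc1 [1]=0x77 [2]=0xe1 [3]=0x45 (little-endian) → word 0x45e177c1
type [0+:1] = (word>>0) & 0x1 = 1
kind [1+:18] = (word>>1) & 0x3ffff = 48096
err [19+:6] = (word>>19) & 0x3f = 60  ←
opcode [25+:2] = (word>>25) & 0x3 = 2
state [27+:5] = (word>>27) & 0x1f = 8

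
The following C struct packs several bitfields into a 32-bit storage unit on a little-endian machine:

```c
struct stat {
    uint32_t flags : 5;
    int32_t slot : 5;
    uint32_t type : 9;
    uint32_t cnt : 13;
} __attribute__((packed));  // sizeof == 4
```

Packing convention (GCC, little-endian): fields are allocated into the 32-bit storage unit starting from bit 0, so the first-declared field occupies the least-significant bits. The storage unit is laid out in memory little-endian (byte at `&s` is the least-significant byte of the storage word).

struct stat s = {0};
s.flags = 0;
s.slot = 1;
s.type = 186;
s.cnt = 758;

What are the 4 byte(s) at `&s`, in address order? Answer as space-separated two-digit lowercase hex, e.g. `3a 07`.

[0+:5] flags=0 & 0x1f = 0x0; word=0x00000000
[5+:5] slot=1 & 0x1f = 0x1; word=0x00000020
[10+:9] type=186 & 0x1ff = 0xba; word=0x0002e820
[19+:13] cnt=758 & 0x1fff = 0x2f6; word=0x17b2e820
word = 0x17b2e820 → little-endian bytes:
  [0]=0x20  [1]=0xe8  [2]=0xb2  [3]=0x17

20 e8 b2 17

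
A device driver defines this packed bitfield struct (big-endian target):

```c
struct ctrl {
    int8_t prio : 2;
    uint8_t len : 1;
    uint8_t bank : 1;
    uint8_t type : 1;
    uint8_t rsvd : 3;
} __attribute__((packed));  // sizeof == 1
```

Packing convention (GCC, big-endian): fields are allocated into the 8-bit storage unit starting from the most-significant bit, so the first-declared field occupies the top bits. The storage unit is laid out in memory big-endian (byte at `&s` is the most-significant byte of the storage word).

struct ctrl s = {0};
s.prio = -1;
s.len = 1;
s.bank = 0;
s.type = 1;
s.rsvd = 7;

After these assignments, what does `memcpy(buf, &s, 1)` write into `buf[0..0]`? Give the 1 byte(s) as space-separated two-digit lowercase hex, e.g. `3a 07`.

ef

prio (2b) val=-1 bits=0x3 at bit 6: 0xc0
len (1b) val=1 bits=0x1 at bit 5: 0xe0
bank (1b) val=0 bits=0x0 at bit 4: 0xe0
type (1b) val=1 bits=0x1 at bit 3: 0xe8
rsvd (3b) val=7 bits=0x7 at bit 0: 0xef
word = 0xef → big-endian bytes:
  [0]=0xef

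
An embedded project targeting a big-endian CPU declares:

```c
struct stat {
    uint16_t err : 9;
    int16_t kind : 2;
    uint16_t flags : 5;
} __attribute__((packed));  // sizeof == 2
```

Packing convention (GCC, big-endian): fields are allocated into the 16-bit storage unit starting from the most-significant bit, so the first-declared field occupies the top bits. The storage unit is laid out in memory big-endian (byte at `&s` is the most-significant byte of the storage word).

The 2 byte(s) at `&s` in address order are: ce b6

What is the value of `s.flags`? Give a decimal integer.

22

[0]=0xce [1]=0xb6 (big-endian) → word 0xceb6
err [7+:9] = (word>>7) & 0x1ff = 413
kind [5+:2] = (word>>5) & 0x3 = 1
flags [0+:5] = (word>>0) & 0x1f = 22  ←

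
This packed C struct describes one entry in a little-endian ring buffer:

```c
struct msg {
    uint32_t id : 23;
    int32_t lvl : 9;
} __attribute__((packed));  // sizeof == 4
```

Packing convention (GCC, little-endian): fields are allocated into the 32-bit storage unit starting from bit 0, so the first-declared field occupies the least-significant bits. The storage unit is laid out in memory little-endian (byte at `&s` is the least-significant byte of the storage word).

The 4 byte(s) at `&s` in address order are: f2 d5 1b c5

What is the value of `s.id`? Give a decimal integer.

1824242

[0]=0xf2 [1]=0xd5 [2]=0x1b [3]=0xc5 (little-endian) → word 0xc51bd5f2
id:23 @ bit 0 → (0xc51bd5f2>>0)&0x7fffff = 0x1bd5f2  ←
lvl:9 @ bit 23 → (0xc51bd5f2>>23)&0x1ff = 0x18a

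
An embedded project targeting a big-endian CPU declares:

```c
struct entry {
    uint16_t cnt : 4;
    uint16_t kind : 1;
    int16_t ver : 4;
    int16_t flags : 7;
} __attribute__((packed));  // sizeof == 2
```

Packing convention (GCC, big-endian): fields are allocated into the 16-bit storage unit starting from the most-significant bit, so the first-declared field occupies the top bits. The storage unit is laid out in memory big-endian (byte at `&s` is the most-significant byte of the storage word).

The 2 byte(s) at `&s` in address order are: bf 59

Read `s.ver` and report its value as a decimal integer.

-2

[0]=0xbf [1]=0x59 (big-endian) → word 0xbf59
cnt [12+:4] = (word>>12) & 0xf = 11
kind [11+:1] = (word>>11) & 0x1 = 1
ver [7+:4] = (word>>7) & 0xf = 14  ←
flags [0+:7] = (word>>0) & 0x7f = 89
ver signed 4b, MSB=1: 14 - 16 = -2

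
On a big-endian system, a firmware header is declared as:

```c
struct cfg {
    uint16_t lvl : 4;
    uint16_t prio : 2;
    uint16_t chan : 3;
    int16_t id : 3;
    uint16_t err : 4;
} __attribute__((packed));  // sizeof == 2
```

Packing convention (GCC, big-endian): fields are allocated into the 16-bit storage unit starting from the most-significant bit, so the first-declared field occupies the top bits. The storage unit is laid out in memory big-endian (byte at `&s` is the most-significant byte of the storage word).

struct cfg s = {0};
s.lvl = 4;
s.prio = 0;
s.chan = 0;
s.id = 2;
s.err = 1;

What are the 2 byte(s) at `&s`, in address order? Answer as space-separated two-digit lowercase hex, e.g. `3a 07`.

40 21

lvl:4 = 4 → 0x4 << 12 → word 0x4000
prio:2 = 0 → 0x0 << 10 → word 0x4000
chan:3 = 0 → 0x0 << 7 → word 0x4000
id:3 = 2 → 0x2 << 4 → word 0x4020
err:4 = 1 → 0x1 << 0 → word 0x4021
word = 0x4021 → big-endian bytes:
  [0]=0x40  [1]=0x21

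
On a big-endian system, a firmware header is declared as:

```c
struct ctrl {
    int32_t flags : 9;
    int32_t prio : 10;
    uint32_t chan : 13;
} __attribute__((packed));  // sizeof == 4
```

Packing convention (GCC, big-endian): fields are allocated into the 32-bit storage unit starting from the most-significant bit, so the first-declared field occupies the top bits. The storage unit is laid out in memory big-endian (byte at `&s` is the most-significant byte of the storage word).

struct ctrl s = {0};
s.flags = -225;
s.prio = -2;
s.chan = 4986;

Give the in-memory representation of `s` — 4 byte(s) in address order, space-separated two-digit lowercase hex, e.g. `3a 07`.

8f ff d3 7a

flags (9b) val=-225 bits=0x11f at bit 23: 0x8f800000
prio (10b) val=-2 bits=0x3fe at bit 13: 0x8fffc000
chan (13b) val=4986 bits=0x137a at bit 0: 0x8fffd37a
word = 0x8fffd37a → big-endian bytes:
  [0]=0x8f  [1]=0xff  [2]=0xd3  [3]=0x7a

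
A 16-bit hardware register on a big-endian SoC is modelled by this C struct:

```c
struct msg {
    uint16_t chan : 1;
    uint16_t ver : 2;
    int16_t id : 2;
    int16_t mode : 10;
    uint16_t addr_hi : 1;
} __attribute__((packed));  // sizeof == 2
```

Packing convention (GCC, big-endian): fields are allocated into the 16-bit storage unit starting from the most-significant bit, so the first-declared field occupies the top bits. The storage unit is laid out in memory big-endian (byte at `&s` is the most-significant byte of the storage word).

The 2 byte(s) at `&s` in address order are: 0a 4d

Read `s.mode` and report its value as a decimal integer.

294

[0]=0x0a [1]=0x4d (big-endian) → word 0x0a4d
chan [15+:1] = (word>>15) & 0x1 = 0
ver [13+:2] = (word>>13) & 0x3 = 0
id [11+:2] = (word>>11) & 0x3 = 1
mode [1+:10] = (word>>1) & 0x3ff = 294  ←
addr_hi [0+:1] = (word>>0) & 0x1 = 1
mode signed 10b, MSB=0: value = 294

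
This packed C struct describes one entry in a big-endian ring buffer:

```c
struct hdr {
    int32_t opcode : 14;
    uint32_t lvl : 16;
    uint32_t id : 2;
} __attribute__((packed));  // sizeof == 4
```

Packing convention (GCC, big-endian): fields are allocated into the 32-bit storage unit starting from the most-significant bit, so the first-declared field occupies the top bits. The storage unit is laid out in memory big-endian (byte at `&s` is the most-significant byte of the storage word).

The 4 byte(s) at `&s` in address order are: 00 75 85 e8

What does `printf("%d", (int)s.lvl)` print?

[0]=0x00 [1]=0x75 [2]=0x85 [3]=0xe8 (big-endian) → word 0x007585e8
opcode [18+:14] = (word>>18) & 0x3fff = 29
lvl [2+:16] = (word>>2) & 0xffff = 24954  ←
id [0+:2] = (word>>0) & 0x3 = 0

24954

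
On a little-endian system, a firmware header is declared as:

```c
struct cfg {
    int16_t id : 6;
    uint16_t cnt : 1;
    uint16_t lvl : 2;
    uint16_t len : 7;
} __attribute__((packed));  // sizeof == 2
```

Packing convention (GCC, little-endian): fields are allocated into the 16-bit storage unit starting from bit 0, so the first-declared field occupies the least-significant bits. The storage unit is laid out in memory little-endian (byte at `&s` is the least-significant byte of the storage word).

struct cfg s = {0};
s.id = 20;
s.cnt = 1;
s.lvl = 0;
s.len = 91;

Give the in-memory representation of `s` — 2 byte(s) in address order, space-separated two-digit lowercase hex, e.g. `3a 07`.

id:6 = 20 → 0x14 << 0 → word 0x0014
cnt:1 = 1 → 0x1 << 6 → word 0x0054
lvl:2 = 0 → 0x0 << 7 → word 0x0054
len:7 = 91 → 0x5b << 9 → word 0xb654
word = 0xb654 → little-endian bytes:
  [0]=0x54  [1]=0xb6

54 b6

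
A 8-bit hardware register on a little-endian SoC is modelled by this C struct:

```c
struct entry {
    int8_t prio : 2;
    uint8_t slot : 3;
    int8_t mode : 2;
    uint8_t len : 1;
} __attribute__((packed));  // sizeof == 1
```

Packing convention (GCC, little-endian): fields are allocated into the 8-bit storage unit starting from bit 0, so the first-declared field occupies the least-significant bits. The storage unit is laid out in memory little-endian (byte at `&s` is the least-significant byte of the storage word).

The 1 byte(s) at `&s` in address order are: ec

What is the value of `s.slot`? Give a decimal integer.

3

[0]=0xec (little-endian) → word 0xec
prio:2 @ bit 0 → (0xec>>0)&0x3 = 0x0
slot:3 @ bit 2 → (0xec>>2)&0x7 = 0x3  ←
mode:2 @ bit 5 → (0xec>>5)&0x3 = 0x3
len:1 @ bit 7 → (0xec>>7)&0x1 = 0x1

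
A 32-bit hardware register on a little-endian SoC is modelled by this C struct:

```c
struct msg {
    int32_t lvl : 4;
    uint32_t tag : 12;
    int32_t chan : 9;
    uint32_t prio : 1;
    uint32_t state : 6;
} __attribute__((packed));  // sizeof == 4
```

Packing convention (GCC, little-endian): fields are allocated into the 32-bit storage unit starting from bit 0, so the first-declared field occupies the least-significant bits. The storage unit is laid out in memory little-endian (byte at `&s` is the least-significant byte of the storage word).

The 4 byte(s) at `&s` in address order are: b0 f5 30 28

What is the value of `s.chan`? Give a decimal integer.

48

[0]=0xb0 [1]=0xf5 [2]=0x30 [3]=0x28 (little-endian) → word 0x2830f5b0
lvl:4 @ bit 0 → (0x2830f5b0>>0)&0xf = 0x0
tag:12 @ bit 4 → (0x2830f5b0>>4)&0xfff = 0xf5b
chan:9 @ bit 16 → (0x2830f5b0>>16)&0x1ff = 0x30  ←
prio:1 @ bit 25 → (0x2830f5b0>>25)&0x1 = 0x0
state:6 @ bit 26 → (0x2830f5b0>>26)&0x3f = 0xa
chan signed 9b, MSB=0: value = 48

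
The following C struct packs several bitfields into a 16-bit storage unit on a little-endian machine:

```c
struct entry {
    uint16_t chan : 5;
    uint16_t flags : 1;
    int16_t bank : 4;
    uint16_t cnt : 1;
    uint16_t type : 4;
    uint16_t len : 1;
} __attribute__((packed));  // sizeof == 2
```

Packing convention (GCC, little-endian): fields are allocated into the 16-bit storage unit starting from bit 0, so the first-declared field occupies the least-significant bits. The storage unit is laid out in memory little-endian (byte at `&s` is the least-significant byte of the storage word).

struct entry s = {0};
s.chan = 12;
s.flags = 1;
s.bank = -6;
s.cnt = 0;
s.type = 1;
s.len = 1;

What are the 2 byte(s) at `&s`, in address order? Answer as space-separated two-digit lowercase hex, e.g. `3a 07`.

ac 8a

chan:5 = 12 → 0xc << 0 → word 0x000c
flags:1 = 1 → 0x1 << 5 → word 0x002c
bank:4 = -6 → 0xa << 6 → word 0x02ac
cnt:1 = 0 → 0x0 << 10 → word 0x02ac
type:4 = 1 → 0x1 << 11 → word 0x0aac
len:1 = 1 → 0x1 << 15 → word 0x8aac
word = 0x8aac → little-endian bytes:
  [0]=0xac  [1]=0x8a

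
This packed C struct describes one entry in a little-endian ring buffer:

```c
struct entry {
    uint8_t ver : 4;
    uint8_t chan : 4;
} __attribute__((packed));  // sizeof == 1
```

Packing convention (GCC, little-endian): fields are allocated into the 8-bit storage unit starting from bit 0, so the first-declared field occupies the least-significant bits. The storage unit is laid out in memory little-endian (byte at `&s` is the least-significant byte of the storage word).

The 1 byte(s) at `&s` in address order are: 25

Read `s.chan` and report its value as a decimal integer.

[0]=0x25 (little-endian) → word 0x25
ver [0+:4] = (word>>0) & 0xf = 5
chan [4+:4] = (word>>4) & 0xf = 2  ←

2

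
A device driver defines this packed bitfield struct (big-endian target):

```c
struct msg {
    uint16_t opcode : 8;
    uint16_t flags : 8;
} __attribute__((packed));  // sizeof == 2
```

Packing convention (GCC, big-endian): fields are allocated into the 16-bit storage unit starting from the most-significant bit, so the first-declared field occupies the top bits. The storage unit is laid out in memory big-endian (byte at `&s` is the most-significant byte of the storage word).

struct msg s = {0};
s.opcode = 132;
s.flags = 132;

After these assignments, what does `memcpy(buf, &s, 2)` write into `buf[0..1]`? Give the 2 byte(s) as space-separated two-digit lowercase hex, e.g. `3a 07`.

opcode (8b) val=132 bits=0x84 at bit 8: 0x8400
flags (8b) val=132 bits=0x84 at bit 0: 0x8484
word = 0x8484 → big-endian bytes:
  [0]=0x84  [1]=0x84

84 84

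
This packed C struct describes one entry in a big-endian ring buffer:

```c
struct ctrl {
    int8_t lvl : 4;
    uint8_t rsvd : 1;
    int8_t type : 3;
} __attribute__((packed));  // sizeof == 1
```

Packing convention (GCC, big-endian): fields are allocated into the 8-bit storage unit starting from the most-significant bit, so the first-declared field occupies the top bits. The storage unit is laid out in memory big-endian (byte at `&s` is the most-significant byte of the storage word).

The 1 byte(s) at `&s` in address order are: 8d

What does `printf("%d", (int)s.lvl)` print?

-8

[0]=0x8d (big-endian) → word 0x8d
lvl [4+:4] = (word>>4) & 0xf = 8  ←
rsvd [3+:1] = (word>>3) & 0x1 = 1
type [0+:3] = (word>>0) & 0x7 = 5
lvl signed 4b, MSB=1: 8 - 16 = -8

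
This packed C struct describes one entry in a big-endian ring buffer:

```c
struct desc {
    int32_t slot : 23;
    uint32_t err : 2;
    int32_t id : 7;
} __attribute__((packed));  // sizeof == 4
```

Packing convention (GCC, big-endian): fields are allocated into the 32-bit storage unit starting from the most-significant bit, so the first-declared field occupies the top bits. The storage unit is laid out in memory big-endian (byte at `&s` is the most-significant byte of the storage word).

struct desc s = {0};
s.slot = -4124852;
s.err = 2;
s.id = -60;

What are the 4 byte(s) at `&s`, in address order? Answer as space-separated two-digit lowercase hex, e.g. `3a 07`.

82 1e 99 44

slot (23b) val=-4124852 bits=0x410f4c at bit 9: 0x821e9800
err (2b) val=2 bits=0x2 at bit 7: 0x821e9900
id (7b) val=-60 bits=0x44 at bit 0: 0x821e9944
word = 0x821e9944 → big-endian bytes:
  [0]=0x82  [1]=0x1e  [2]=0x99  [3]=0x44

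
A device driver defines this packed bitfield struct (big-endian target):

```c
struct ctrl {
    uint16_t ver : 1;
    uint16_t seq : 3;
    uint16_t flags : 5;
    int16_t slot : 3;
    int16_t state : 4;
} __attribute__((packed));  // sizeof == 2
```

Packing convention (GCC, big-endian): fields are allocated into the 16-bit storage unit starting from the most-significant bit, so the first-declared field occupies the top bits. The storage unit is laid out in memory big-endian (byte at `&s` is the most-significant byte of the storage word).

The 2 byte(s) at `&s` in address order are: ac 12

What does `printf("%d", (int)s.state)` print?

[0]=0xac [1]=0x12 (big-endian) → word 0xac12
ver [15+:1] = (word>>15) & 0x1 = 1
seq [12+:3] = (word>>12) & 0x7 = 2
flags [7+:5] = (word>>7) & 0x1f = 24
slot [4+:3] = (word>>4) & 0x7 = 1
state [0+:4] = (word>>0) & 0xf = 2  ←
state signed 4b, MSB=0: value = 2

2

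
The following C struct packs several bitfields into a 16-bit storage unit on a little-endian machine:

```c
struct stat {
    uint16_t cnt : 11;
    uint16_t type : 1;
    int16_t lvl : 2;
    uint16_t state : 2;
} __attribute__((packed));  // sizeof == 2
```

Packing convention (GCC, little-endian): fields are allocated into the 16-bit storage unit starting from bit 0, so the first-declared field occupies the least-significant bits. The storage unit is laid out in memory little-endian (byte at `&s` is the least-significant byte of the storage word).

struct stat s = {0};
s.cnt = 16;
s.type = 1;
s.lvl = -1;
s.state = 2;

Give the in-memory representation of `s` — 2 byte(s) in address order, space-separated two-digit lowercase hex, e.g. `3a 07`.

cnt (11b) val=16 bits=0x10 at bit 0: 0x0010
type (1b) val=1 bits=0x1 at bit 11: 0x0810
lvl (2b) val=-1 bits=0x3 at bit 12: 0x3810
state (2b) val=2 bits=0x2 at bit 14: 0xb810
word = 0xb810 → little-endian bytes:
  [0]=0x10  [1]=0xb8

10 b8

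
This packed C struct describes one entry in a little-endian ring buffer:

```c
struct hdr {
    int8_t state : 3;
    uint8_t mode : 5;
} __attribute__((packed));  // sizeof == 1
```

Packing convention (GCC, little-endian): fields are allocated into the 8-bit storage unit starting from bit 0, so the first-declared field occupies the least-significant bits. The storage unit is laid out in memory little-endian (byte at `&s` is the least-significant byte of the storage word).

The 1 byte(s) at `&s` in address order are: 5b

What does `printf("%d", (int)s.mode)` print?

11

[0]=0x5b (little-endian) → word 0x5b
state:3 @ bit 0 → (0x5b>>0)&0x7 = 0x3
mode:5 @ bit 3 → (0x5b>>3)&0x1f = 0xb  ←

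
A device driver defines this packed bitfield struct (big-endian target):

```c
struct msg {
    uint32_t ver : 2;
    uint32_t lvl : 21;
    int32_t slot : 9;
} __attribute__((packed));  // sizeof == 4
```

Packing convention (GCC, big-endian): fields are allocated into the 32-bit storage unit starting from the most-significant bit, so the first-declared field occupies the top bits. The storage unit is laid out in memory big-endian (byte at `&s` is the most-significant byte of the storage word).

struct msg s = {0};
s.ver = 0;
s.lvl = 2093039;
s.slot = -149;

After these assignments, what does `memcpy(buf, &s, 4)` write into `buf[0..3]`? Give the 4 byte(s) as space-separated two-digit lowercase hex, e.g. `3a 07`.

[30+:2] ver=0 & 0x3 = 0x0; word=0x00000000
[9+:21] lvl=2093039 & 0x1fffff = 0x1fefef; word=0x3fdfde00
[0+:9] slot=-149 & 0x1ff = 0x16b; word=0x3fdfdf6b
word = 0x3fdfdf6b → big-endian bytes:
  [0]=0x3f  [1]=0xdf  [2]=0xdf  [3]=0x6b

3f df df 6b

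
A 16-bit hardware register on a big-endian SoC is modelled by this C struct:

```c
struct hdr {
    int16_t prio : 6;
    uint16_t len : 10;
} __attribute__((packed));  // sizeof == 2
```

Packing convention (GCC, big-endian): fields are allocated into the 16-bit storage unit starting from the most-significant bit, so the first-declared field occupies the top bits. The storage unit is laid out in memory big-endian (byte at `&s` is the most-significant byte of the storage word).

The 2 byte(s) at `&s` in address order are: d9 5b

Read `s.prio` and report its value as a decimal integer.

-10

[0]=0xd9 [1]=0x5b (big-endian) → word 0xd95b
prio:6 @ bit 10 → (0xd95b>>10)&0x3f = 0x36  ←
len:10 @ bit 0 → (0xd95b>>0)&0x3ff = 0x15b
prio signed 6b, MSB=1: 54 - 64 = -10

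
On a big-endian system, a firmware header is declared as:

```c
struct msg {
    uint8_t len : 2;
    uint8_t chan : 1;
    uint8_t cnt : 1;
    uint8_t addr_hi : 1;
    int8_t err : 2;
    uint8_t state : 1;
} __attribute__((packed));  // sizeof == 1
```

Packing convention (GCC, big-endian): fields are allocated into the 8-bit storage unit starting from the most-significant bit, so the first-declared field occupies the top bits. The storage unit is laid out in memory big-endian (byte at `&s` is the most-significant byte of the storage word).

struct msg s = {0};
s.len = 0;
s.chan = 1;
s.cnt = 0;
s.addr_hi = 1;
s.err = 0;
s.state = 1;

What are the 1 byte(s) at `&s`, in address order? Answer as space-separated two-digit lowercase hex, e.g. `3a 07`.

29

len (2b) val=0 bits=0x0 at bit 6: 0x00
chan (1b) val=1 bits=0x1 at bit 5: 0x20
cnt (1b) val=0 bits=0x0 at bit 4: 0x20
addr_hi (1b) val=1 bits=0x1 at bit 3: 0x28
err (2b) val=0 bits=0x0 at bit 1: 0x28
state (1b) val=1 bits=0x1 at bit 0: 0x29
word = 0x29 → big-endian bytes:
  [0]=0x29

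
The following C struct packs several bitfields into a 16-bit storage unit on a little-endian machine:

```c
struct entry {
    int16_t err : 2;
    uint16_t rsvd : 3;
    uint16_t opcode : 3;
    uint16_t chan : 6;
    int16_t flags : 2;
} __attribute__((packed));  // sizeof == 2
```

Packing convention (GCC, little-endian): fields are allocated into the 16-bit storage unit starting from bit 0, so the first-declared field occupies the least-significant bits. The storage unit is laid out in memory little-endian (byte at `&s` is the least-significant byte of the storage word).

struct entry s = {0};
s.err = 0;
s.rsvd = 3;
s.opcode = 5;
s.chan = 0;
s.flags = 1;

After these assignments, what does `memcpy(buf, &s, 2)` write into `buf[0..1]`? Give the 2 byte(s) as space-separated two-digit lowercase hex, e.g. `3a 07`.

ac 40

err:2 = 0 → 0x0 << 0 → word 0x0000
rsvd:3 = 3 → 0x3 << 2 → word 0x000c
opcode:3 = 5 → 0x5 << 5 → word 0x00ac
chan:6 = 0 → 0x0 << 8 → word 0x00ac
flags:2 = 1 → 0x1 << 14 → word 0x40ac
word = 0x40ac → little-endian bytes:
  [0]=0xac  [1]=0x40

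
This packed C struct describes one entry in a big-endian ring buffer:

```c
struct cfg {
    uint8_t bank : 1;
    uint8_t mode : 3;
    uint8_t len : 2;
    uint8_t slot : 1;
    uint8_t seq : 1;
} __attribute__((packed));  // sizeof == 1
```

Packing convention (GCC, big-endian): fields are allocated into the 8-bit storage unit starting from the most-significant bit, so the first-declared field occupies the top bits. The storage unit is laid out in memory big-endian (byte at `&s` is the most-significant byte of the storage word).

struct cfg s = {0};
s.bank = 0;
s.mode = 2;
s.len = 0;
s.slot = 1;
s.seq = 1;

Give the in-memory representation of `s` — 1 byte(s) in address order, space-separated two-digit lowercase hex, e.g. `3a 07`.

23

bank:1 = 0 → 0x0 << 7 → word 0x00
mode:3 = 2 → 0x2 << 4 → word 0x20
len:2 = 0 → 0x0 << 2 → word 0x20
slot:1 = 1 → 0x1 << 1 → word 0x22
seq:1 = 1 → 0x1 << 0 → word 0x23
word = 0x23 → big-endian bytes:
  [0]=0x23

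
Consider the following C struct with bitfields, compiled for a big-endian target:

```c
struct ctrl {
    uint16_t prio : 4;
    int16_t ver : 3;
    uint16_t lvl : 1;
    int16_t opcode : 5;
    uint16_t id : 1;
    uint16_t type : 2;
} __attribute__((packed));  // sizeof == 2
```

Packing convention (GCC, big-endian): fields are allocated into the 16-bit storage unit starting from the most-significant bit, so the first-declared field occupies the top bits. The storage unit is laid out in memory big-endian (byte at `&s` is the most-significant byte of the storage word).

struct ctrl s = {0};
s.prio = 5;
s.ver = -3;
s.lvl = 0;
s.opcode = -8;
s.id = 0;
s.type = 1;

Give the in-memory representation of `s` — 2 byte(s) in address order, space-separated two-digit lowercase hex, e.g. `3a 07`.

[12+:4] prio=5 & 0xf = 0x5; word=0x5000
[9+:3] ver=-3 & 0x7 = 0x5; word=0x5a00
[8+:1] lvl=0 & 0x1 = 0x0; word=0x5a00
[3+:5] opcode=-8 & 0x1f = 0x18; word=0x5ac0
[2+:1] id=0 & 0x1 = 0x0; word=0x5ac0
[0+:2] type=1 & 0x3 = 0x1; word=0x5ac1
word = 0x5ac1 → big-endian bytes:
  [0]=0x5a  [1]=0xc1

5a c1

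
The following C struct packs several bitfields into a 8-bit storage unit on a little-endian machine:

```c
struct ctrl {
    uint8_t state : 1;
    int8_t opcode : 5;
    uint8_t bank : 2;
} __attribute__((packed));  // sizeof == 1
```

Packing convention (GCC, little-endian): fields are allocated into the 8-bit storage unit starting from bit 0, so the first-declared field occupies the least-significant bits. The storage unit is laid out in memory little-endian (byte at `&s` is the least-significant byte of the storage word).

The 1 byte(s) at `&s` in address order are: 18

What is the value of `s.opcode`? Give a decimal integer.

12

[0]=0x18 (little-endian) → word 0x18
state [0+:1] = (word>>0) & 0x1 = 0
opcode [1+:5] = (word>>1) & 0x1f = 12  ←
bank [6+:2] = (word>>6) & 0x3 = 0
opcode signed 5b, MSB=0: value = 12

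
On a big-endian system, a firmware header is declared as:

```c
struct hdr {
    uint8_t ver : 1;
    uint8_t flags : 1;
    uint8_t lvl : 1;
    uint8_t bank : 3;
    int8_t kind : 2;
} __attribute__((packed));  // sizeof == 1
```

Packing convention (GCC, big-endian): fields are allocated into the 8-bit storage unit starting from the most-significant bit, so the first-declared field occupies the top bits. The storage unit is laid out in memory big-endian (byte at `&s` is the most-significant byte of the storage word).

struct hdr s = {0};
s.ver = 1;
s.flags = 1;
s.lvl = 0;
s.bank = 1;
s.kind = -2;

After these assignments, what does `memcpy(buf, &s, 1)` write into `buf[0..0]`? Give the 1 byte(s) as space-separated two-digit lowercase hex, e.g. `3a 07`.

c6

ver (1b) val=1 bits=0x1 at bit 7: 0x80
flags (1b) val=1 bits=0x1 at bit 6: 0xc0
lvl (1b) val=0 bits=0x0 at bit 5: 0xc0
bank (3b) val=1 bits=0x1 at bit 2: 0xc4
kind (2b) val=-2 bits=0x2 at bit 0: 0xc6
word = 0xc6 → big-endian bytes:
  [0]=0xc6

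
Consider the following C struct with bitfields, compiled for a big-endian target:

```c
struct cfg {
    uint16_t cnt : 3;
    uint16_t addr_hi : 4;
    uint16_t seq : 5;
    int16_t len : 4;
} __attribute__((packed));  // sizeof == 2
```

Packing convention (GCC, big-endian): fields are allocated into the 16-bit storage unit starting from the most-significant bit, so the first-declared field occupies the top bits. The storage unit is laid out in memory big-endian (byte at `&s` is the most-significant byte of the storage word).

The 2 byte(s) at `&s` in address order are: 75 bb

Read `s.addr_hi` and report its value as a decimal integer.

[0]=0x75 [1]=0xbb (big-endian) → word 0x75bb
cnt:3 @ bit 13 → (0x75bb>>13)&0x7 = 0x3
addr_hi:4 @ bit 9 → (0x75bb>>9)&0xf = 0xa  ←
seq:5 @ bit 4 → (0x75bb>>4)&0x1f = 0x1b
len:4 @ bit 0 → (0x75bb>>0)&0xf = 0xb

10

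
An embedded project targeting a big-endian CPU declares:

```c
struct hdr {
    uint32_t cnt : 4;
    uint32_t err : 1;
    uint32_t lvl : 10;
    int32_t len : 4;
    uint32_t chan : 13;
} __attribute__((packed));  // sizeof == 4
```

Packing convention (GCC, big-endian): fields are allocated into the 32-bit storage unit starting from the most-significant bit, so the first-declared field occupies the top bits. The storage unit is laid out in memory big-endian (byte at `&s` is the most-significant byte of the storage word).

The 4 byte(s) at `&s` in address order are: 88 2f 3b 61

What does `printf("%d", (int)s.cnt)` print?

8

[0]=0x88 [1]=0x2f [2]=0x3b [3]=0x61 (big-endian) → word 0x882f3b61
cnt:4 @ bit 28 → (0x882f3b61>>28)&0xf = 0x8  ←
err:1 @ bit 27 → (0x882f3b61>>27)&0x1 = 0x1
lvl:10 @ bit 17 → (0x882f3b61>>17)&0x3ff = 0x17
len:4 @ bit 13 → (0x882f3b61>>13)&0xf = 0x9
chan:13 @ bit 0 → (0x882f3b61>>0)&0x1fff = 0x1b61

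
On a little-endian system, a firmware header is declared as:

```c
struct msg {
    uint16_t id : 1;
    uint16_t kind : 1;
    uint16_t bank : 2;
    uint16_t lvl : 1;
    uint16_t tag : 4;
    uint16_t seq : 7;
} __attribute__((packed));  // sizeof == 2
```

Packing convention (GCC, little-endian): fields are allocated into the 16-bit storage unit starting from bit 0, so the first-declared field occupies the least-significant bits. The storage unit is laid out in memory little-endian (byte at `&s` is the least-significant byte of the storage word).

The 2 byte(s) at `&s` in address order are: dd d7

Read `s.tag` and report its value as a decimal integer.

14

[0]=0xdd [1]=0xd7 (little-endian) → word 0xd7dd
id [0+:1] = (word>>0) & 0x1 = 1
kind [1+:1] = (word>>1) & 0x1 = 0
bank [2+:2] = (word>>2) & 0x3 = 3
lvl [4+:1] = (word>>4) & 0x1 = 1
tag [5+:4] = (word>>5) & 0xf = 14  ←
seq [9+:7] = (word>>9) & 0x7f = 107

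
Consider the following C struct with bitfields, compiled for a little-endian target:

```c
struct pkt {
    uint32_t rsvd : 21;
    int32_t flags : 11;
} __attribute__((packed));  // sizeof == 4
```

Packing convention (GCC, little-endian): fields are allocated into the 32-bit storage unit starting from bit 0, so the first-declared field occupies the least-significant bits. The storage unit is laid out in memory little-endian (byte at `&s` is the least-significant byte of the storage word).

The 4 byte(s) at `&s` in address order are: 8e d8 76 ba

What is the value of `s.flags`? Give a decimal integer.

-557

[0]=0x8e [1]=0xd8 [2]=0x76 [3]=0xba (little-endian) → word 0xba76d88e
rsvd:21 @ bit 0 → (0xba76d88e>>0)&0x1fffff = 0x16d88e
flags:11 @ bit 21 → (0xba76d88e>>21)&0x7ff = 0x5d3  ←
flags signed 11b, MSB=1: 1491 - 2048 = -557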